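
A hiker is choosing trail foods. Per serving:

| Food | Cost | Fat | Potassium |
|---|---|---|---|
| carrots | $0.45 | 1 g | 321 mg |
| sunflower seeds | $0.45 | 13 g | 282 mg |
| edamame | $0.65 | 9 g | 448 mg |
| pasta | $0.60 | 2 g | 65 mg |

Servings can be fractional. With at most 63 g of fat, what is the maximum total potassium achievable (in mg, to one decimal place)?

20223.0 mg

Potassium per g fat: carrots 321, edamame 49.78, pasta 32.5, sunflower seeds 21.69.
With no serving limits, spend the whole fat allowance on carrots: 63 g / 1 g × 321 mg = 20223.0 mg.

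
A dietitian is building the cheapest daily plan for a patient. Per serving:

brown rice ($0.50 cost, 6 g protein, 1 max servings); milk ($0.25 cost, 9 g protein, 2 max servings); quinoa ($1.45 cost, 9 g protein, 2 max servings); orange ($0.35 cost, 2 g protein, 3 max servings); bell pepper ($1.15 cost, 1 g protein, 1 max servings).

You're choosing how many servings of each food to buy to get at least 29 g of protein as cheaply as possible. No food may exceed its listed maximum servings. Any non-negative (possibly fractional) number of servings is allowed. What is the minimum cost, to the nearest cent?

Cost per g of protein: milk $0.0278, brown rice $0.0833, quinoa $0.1611, orange $0.1750, bell pepper $1.1500.
Take 2 servings of milk: +18.0 g protein for $0.50 (total $0.50, still need 11.0 g).
Take 1 serving of brown rice: +6.0 g protein for $0.50 (total $1.00, still need 5.0 g).
Take 0.5556 servings of quinoa: +5.0 g protein for $0.81 (total $1.81, still need 0.0 g).
Greedy by cheapest-per-g is optimal for a single linear constraint, so the minimum cost is $1.81.

$1.81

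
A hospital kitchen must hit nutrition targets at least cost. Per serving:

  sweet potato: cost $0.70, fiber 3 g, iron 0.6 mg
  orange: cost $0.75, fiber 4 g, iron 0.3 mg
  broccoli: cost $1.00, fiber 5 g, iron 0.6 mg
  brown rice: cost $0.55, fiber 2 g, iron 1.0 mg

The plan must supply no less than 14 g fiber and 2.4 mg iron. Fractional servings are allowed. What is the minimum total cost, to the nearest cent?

sweet potato only: max(14/3, 2.4/0.6) = 4.667 servings → $3.27.
orange only: max(14/4, 2.4/0.3) = 8 servings → $6.00.
broccoli only: max(14/5, 2.4/0.6) = 4 servings → $4.00.
brown rice only: max(14/2, 2.4/1.0) = 7 servings → $3.85.
sweet potato + orange with both tight: 3.6 servings and 0.8 servings → $3.12.
sweet potato + broccoli with both tight: 3 servings and 1 serving → $3.10.
sweet potato + brown rice: intersection lies outside the first quadrant.
orange + broccoli: intersection lies outside the first quadrant.
orange + brown rice with both tight: 2.706 servings and 1.588 servings → $2.90.
broccoli + brown rice with both tight: 2.421 servings and 0.9474 servings → $2.94.
The minimum over all feasible corners is $2.90.

$2.90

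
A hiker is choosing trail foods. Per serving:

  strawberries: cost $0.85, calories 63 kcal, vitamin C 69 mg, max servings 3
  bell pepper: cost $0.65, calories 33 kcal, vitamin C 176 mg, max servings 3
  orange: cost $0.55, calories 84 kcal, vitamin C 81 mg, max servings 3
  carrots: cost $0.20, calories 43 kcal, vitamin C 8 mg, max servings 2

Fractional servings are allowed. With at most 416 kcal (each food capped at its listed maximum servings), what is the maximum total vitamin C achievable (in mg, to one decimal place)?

858.4 mg

Vitamin C per kcal: bell pepper 5.333, strawberries 1.095, orange 0.9643, carrots 0.186.
Take 3 servings of bell pepper: uses 99 kcal, +528.0 mg vitamin C (running total 528.0 mg).
Take 3 servings of strawberries: uses 189 kcal, +207.0 mg vitamin C (running total 735.0 mg).
Take 1.524 servings of orange: uses 128 kcal, +123.4 mg vitamin C (running total 858.4 mg).
Filling greedily by vitamin C-per-kcal is optimal for one linear limit, giving 858.4 mg.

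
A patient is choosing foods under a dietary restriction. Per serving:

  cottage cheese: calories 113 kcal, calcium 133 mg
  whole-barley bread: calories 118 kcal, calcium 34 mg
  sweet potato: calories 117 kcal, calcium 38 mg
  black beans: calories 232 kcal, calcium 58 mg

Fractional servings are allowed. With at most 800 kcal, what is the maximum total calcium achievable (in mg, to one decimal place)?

Calcium per kcal: cottage cheese 1.177, sweet potato 0.3248, whole-barley bread 0.2881, black beans 0.25.
With no serving limits, spend the whole calories allowance on cottage cheese: 800 kcal / 113 kcal × 133 mg = 941.6 mg.

941.6 mg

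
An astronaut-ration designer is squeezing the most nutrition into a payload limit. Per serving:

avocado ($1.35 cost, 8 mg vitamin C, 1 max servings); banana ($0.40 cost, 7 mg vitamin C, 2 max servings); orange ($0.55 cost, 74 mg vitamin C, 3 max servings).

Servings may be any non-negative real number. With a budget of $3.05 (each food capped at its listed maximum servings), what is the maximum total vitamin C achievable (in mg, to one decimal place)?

Vitamin C per dollar: orange 134.5, banana 17.5, avocado 5.926.
Take 3 servings of orange: spends $1.65, +222.0 mg vitamin C (running total 222.0 mg).
Take 2 servings of banana: spends $0.80, +14.0 mg vitamin C (running total 236.0 mg).
Take 0.4444 servings of avocado: spends $0.60, +3.6 mg vitamin C (running total 239.6 mg).
Greedy by best ratio exhausts the cost allowance optimally: 239.6 mg.

239.6 mg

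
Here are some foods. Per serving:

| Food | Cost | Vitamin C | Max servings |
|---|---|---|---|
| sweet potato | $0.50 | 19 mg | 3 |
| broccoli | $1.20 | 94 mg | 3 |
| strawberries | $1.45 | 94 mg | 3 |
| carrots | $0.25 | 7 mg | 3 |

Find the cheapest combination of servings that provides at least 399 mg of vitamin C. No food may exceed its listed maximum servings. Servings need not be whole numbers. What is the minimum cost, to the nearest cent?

Cost per mg of vitamin C: broccoli $0.0128, strawberries $0.0154, sweet potato $0.0263, carrots $0.0357.
Take 3 servings of broccoli: +282.0 mg vitamin C for $3.60 (total $3.60, still need 117.0 mg).
Take 1.245 servings of strawberries: +117.0 mg vitamin C for $1.80 (total $5.40, still need 0.0 mg).
Filling from the cheapest source first is optimal under one linear minimum: $5.40.

$5.40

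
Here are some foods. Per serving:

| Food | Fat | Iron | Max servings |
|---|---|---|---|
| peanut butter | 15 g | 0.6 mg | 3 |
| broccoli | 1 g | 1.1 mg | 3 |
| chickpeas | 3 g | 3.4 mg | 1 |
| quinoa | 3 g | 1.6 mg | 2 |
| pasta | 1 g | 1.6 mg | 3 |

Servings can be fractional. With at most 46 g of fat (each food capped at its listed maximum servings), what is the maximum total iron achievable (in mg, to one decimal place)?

15.9 mg

Iron per g fat: pasta 1.6, chickpeas 1.133, broccoli 1.1, quinoa 0.5333, peanut butter 0.04.
Take 3 servings of pasta: uses 3 g fat, +4.8 mg iron (running total 4.8 mg).
Take 1 serving of chickpeas: uses 3 g fat, +3.4 mg iron (running total 8.2 mg).
Take 3 servings of broccoli: uses 3 g fat, +3.3 mg iron (running total 11.5 mg).
Take 2 servings of quinoa: uses 6 g fat, +3.2 mg iron (running total 14.7 mg).
Take 2.067 servings of peanut butter: uses 31 g fat, +1.2 mg iron (running total 15.9 mg).
Greedy by best ratio exhausts the fat allowance optimally: 15.9 mg.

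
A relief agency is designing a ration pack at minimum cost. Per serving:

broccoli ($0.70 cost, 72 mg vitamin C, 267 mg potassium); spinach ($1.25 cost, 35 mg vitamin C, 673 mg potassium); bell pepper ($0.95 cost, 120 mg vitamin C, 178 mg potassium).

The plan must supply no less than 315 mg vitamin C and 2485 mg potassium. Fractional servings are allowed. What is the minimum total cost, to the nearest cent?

Compare the cost at each extreme point of the feasible region.
broccoli only: max(315/72, 2485/267) = 9.307 servings → $6.51.
spinach only: max(315/35, 2485/673) = 9 servings → $11.25.
bell pepper only: max(315/120, 2485/178) = 13.96 servings → $13.26.
broccoli + spinach with both tight: 3.197 servings and 2.424 servings → $5.27.
broccoli + bell pepper: intersection lies outside the first quadrant.
spinach + bell pepper with both tight: 3.249 servings and 1.677 servings → $5.65.
So the least-cost plan costs $5.27.

$5.27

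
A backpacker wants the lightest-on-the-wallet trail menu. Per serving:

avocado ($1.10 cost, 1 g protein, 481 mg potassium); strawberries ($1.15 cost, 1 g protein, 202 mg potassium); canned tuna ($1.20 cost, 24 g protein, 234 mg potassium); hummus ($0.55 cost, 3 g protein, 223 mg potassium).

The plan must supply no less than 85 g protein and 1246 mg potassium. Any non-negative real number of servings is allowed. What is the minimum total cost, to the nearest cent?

$5.11

For a min-cost LP with two ≥-constraints, a basic feasible solution has at most two positive variables.
avocado only: max(85/1, 1246/481) = 85 servings → $93.50.
strawberries only: max(85/1, 1246/202) = 85 servings → $97.75.
canned tuna only: max(85/24, 1246/234) = 5.325 servings → $6.39.
hummus only: max(85/3, 1246/223) = 28.33 servings → $15.58.
avocado + strawberries: intersection lies outside the first quadrant.
avocado + canned tuna with both tight: 0.8854 servings and 3.505 servings → $5.18.
avocado + hummus with both targets exact would need a negative amount; discard.
strawberries + canned tuna with both tight: 2.17 servings and 3.451 servings → $6.64.
strawberries + hummus: intersection lies outside the first quadrant.
canned tuna + hummus with both tight: 3.272 servings and 2.154 servings → $5.11.
Cheapest feasible corner: $5.11.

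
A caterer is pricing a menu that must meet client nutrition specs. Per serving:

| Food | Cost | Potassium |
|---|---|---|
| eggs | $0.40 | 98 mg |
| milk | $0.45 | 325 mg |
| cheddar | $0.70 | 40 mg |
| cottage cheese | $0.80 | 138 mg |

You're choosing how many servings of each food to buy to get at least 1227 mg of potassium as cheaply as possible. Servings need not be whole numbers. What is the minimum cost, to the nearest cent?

Cost per mg of potassium: milk $0.0014, eggs $0.0041, cottage cheese $0.0058, cheddar $0.0175.
With no serving limits, use only milk: 1227 mg / 325 mg = 3.775 servings × $0.45 = $1.70.

$1.70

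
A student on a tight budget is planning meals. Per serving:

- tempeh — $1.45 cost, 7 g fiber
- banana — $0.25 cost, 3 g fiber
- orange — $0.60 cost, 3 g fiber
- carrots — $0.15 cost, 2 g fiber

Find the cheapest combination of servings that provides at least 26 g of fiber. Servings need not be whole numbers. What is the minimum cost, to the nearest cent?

$1.95

Cost per g of fiber: carrots $0.0750, banana $0.0833, orange $0.2000, tempeh $0.2071.
With no serving limits, use only carrots: 26 g / 2 g = 13 servings × $0.15 = $1.95.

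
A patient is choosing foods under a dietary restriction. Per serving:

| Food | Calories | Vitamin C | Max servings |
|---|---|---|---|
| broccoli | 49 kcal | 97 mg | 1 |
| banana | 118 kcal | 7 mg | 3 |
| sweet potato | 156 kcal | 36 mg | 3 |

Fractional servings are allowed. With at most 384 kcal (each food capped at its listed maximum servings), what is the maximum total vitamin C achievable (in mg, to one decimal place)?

Vitamin C per kcal: broccoli 1.98, sweet potato 0.2308, banana 0.05932.
Take 1 serving of broccoli: uses 49 kcal, +97.0 mg vitamin C (running total 97.0 mg).
Take 2.147 servings of sweet potato: uses 335 kcal, +77.3 mg vitamin C (running total 174.3 mg).
Greedy by best ratio exhausts the calories allowance optimally: 174.3 mg.

174.3 mg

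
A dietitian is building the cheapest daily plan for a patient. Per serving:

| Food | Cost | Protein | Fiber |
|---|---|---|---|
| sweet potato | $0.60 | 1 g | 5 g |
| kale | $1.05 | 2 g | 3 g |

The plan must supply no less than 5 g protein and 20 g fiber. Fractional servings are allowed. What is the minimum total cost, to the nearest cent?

$2.89

A basic optimal solution has at most two foods positive. Try each food alone and each pair with both targets met exactly.
sweet potato only: max(5/1, 20/5) = 5 servings → $3.00.
kale only: max(5/2, 20/3) = 6.667 servings → $7.00.
sweet potato + kale with both tight: 3.571 servings and 0.7143 servings → $2.89.
Cheapest feasible corner: $2.89.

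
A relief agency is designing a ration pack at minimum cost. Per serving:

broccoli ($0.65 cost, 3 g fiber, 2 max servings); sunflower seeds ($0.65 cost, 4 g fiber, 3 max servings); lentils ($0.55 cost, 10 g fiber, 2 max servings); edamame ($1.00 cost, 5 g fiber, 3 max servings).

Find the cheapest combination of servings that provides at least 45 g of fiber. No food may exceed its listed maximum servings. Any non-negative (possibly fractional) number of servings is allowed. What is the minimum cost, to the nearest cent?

Cost per g of fiber: lentils $0.0550, sunflower seeds $0.1625, edamame $0.2000, broccoli $0.2167.
Take 2 servings of lentils: +20.0 g fiber for $1.10 (total $1.10, still need 25.0 g).
Take 3 servings of sunflower seeds: +12.0 g fiber for $1.95 (total $3.05, still need 13.0 g).
Take 2.6 servings of edamame: +13.0 g fiber for $2.60 (total $5.65, still need 0.0 g).
Filling from the cheapest source first is optimal under one linear minimum: $5.65.

$5.65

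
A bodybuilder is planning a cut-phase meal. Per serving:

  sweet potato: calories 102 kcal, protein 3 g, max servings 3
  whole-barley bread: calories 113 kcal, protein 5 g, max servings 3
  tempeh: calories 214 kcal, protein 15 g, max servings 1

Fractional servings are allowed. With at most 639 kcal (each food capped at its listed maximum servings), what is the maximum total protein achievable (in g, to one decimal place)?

Protein per kcal: tempeh 0.07009, whole-barley bread 0.04425, sweet potato 0.02941.
Take 1 serving of tempeh: uses 214 kcal, +15.0 g protein (running total 15.0 g).
Take 3 servings of whole-barley bread: uses 339 kcal, +15.0 g protein (running total 30.0 g).
Take 0.8431 servings of sweet potato: uses 86 kcal, +2.5 g protein (running total 32.5 g).
Filling greedily by protein-per-kcal is optimal for one linear limit, giving 32.5 g.

32.5 g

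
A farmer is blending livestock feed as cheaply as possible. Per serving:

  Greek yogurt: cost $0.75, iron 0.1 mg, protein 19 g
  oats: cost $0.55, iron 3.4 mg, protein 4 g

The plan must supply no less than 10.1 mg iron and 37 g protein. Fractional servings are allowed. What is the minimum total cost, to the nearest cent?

Minimising a linear cost over {iron ≥ 10.1, protein ≥ 37, servings ≥ 0} — the optimum is at a vertex, using one or two foods.
Greek yogurt only: max(10.1/0.1, 37/19) = 101 servings → $75.75.
oats only: max(10.1/3.4, 37/4) = 9.25 servings → $5.09.
Greek yogurt + oats with both tight: 1.33 servings and 2.931 servings → $2.61.
Cheapest feasible corner: $2.61.

$2.61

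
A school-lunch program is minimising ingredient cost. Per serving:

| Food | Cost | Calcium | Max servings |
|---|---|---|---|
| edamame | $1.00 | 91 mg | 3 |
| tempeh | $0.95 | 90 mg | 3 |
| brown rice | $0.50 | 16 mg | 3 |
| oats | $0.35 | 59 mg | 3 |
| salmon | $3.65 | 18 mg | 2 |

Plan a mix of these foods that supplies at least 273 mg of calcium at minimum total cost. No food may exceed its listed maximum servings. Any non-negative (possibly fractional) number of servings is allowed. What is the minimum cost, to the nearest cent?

Cost per mg of calcium: oats $0.0059, tempeh $0.0106, edamame $0.0110, brown rice $0.0312, salmon $0.2028.
Take 3 servings of oats: +177.0 mg calcium for $1.05 (total $1.05, still need 96.0 mg).
Take 1.067 servings of tempeh: +96.0 mg calcium for $1.01 (total $2.06, still need 0.0 mg).
Greedy by cheapest-per-mg is optimal for a single linear constraint, so the minimum cost is $2.06.

$2.06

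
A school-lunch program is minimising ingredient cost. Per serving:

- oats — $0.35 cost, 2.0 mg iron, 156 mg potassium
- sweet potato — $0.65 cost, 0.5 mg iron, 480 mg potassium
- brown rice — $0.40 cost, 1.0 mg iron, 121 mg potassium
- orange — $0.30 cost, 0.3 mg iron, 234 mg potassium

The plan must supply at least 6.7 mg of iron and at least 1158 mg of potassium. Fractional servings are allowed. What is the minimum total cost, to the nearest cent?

oats only: max(6.7/2.0, 1158/156) = 7.423 servings → $2.60.
sweet potato only: max(6.7/0.5, 1158/480) = 13.4 servings → $8.71.
brown rice only: max(6.7/1.0, 1158/121) = 9.57 servings → $3.83.
orange only: max(6.7/0.3, 1158/234) = 22.33 servings → $6.70.
oats + sweet potato with both tight: 2.99 servings and 1.441 servings → $1.98.
oats + brown rice with both targets exact would need a negative amount; discard.
oats + orange with both tight: 2.897 servings and 3.017 servings → $1.92.
sweet potato + brown rice with both tight: 0.8279 servings and 6.286 servings → $3.05.
sweet potato + orange: the both-tight solution has a negative serving — not a feasible corner.
brown rice + orange with both tight: 6.173 servings and 1.757 servings → $3.00.
Cheapest feasible corner: $1.92.

$1.92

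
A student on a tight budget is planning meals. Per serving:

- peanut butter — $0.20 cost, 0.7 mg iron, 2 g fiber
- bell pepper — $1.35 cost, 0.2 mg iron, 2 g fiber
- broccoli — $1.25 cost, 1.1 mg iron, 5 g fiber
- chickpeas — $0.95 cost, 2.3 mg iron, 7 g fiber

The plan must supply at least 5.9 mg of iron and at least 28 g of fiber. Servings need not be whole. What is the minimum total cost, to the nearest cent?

$2.80

This is a tiny linear program; its minimum lies at a vertex of the feasible set. List the vertices and price them.
peanut butter only: max(5.9/0.7, 28/2) = 14 servings → $2.80.
bell pepper only: max(5.9/0.2, 28/2) = 29.5 servings → $39.83.
broccoli only: max(5.9/1.1, 28/5) = 5.6 servings → $7.00.
chickpeas only: max(5.9/2.3, 28/7) = 4 servings → $3.80.
peanut butter + bell pepper with both tight: 6.2 servings and 7.8 servings → $11.77.
peanut butter + broccoli: intersection lies outside the first quadrant.
peanut butter + chickpeas: intersection lies outside the first quadrant.
bell pepper + broccoli with both tight: 1.083 servings and 5.167 servings → $7.92.
bell pepper + chickpeas with both tight: 7.219 servings and 1.938 servings → $11.59.
broccoli + chickpeas: intersection lies outside the first quadrant.
So the least-cost plan costs $2.80.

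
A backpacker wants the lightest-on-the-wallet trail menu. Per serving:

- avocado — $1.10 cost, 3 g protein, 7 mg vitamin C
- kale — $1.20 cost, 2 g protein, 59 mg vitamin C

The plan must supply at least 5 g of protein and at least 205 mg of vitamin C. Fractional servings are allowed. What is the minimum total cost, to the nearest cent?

At the optimum either one food covers both requirements or two foods hit both targets exactly; no other combination can be cheaper.
avocado only: max(5/3, 205/7) = 29.29 servings → $32.21.
kale only: max(5/2, 205/59) = 3.475 servings → $4.17.
avocado + kale: intersection lies outside the first quadrant.
So the least-cost plan costs $4.17.

$4.17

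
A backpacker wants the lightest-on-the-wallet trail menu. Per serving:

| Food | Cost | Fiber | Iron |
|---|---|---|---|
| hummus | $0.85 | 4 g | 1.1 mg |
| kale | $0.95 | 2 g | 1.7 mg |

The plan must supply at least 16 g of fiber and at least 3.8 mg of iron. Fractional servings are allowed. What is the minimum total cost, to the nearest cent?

Two binding constraints pin down two serving amounts, so the optimal mix uses at most two foods. The candidates are each food alone (scaled to the tighter of fiber/iron) and each pair with both constraints tight.
hummus only: max(16/4, 3.8/1.1) = 4 servings → $3.40.
kale only: max(16/2, 3.8/1.7) = 8 servings → $7.60.
hummus + kale: the both-tight solution has a negative serving — not a feasible corner.
Cheapest feasible corner: $3.40.

$3.40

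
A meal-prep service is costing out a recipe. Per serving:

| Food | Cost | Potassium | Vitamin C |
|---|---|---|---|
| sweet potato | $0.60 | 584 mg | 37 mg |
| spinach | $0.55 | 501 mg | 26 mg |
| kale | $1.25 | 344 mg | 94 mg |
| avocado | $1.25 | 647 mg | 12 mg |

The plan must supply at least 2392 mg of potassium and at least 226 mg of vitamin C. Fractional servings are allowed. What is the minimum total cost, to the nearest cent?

$3.38

sweet potato only: max(2392/584, 226/37) = 6.108 servings → $3.66.
spinach only: max(2392/501, 226/26) = 8.692 servings → $4.78.
kale only: max(2392/344, 226/94) = 6.953 servings → $8.69.
avocado only: max(2392/647, 226/12) = 18.83 servings → $23.54.
sweet potato + spinach: intersection lies outside the first quadrant.
sweet potato + kale with both tight: 3.489 servings and 1.031 servings → $3.38.
sweet potato + avocado: the both-tight solution has a negative serving — not a feasible corner.
spinach + kale with both tight: 3.856 servings and 1.338 servings → $3.79.
spinach + avocado: the both-tight solution has a negative serving — not a feasible corner.
kale + avocado with both tight: 2.073 servings and 2.595 servings → $5.83.
The minimum over all feasible corners is $3.38.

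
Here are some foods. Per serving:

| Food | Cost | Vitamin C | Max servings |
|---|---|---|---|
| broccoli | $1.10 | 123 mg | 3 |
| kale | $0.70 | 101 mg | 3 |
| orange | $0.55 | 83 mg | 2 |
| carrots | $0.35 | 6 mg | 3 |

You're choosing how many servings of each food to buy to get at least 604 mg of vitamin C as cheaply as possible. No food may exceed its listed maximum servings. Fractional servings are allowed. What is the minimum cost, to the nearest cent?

$4.41

Cost per mg of vitamin C: orange $0.0066, kale $0.0069, broccoli $0.0089, carrots $0.0583.
Take 2 servings of orange: +166.0 mg vitamin C for $1.10 (total $1.10, still need 438.0 mg).
Take 3 servings of kale: +303.0 mg vitamin C for $2.10 (total $3.20, still need 135.0 mg).
Take 1.098 servings of broccoli: +135.0 mg vitamin C for $1.21 (total $4.41, still need 0.0 mg).
Filling from the cheapest source first is optimal under one linear minimum: $4.41.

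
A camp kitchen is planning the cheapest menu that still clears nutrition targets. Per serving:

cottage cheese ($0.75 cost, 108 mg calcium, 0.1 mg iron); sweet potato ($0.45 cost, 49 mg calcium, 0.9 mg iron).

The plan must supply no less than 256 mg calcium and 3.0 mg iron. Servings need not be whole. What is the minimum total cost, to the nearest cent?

$2.13

For a min-cost LP with two ≥-constraints, a basic feasible solution has at most two positive variables.
cottage cheese only: max(256/108, 3.0/0.1) = 30 servings → $22.50.
sweet potato only: max(256/49, 3.0/0.9) = 5.224 servings → $2.35.
cottage cheese + sweet potato with both tight: 0.9036 servings and 3.233 servings → $2.13.
The minimum over all feasible corners is $2.13.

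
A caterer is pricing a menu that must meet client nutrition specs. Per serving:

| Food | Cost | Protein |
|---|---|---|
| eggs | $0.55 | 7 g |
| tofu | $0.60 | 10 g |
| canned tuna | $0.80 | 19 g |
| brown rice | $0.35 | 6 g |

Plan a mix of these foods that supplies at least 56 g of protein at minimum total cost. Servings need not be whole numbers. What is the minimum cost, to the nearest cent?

$2.36

Cost per g of protein: canned tuna $0.0421, brown rice $0.0583, tofu $0.0600, eggs $0.0786.
With no serving limits, use only canned tuna: 56 g / 19 g = 2.947 servings × $0.80 = $2.36.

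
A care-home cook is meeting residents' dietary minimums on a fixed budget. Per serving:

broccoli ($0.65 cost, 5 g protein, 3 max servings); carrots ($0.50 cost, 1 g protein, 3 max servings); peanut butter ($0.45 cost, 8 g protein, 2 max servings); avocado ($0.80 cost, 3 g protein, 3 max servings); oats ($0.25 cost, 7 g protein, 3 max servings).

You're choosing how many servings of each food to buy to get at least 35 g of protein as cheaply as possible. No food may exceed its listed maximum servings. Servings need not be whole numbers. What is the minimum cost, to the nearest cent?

$1.54

Cost per g of protein: oats $0.0357, peanut butter $0.0563, broccoli $0.1300, avocado $0.2667, carrots $0.5000.
Take 3 servings of oats: +21.0 g protein for $0.75 (total $0.75, still need 14.0 g).
Take 1.75 servings of peanut butter: +14.0 g protein for $0.79 (total $1.54, still need 0.0 g).
Filling from the cheapest source first is optimal under one linear minimum: $1.54.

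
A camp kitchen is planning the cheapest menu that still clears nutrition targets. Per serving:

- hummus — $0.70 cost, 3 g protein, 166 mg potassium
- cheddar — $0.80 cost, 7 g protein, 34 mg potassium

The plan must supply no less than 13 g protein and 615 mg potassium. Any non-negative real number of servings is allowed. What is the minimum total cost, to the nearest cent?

$2.79

Compare the cost at each extreme point of the feasible region.
hummus only: max(13/3, 615/166) = 4.333 servings → $3.03.
cheddar only: max(13/7, 615/34) = 18.09 servings → $14.47.
hummus + cheddar with both tight: 3.644 servings and 0.2953 servings → $2.79.
Cheapest feasible corner: $2.79.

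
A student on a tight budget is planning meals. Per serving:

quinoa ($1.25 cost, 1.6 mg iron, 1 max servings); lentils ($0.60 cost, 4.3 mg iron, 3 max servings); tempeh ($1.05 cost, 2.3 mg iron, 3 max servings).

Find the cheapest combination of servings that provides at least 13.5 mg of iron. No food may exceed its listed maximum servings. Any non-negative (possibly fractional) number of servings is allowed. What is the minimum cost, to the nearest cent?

Cost per mg of iron: lentils $0.1395, tempeh $0.4565, quinoa $0.7812.
Take 3 servings of lentils: +12.9 mg iron for $1.80 (total $1.80, still need 0.6 mg).
Take 0.2609 servings of tempeh: +0.6 mg iron for $0.27 (total $2.07, still need 0.0 mg).
Filling from the cheapest source first is optimal under one linear minimum: $2.07.

$2.07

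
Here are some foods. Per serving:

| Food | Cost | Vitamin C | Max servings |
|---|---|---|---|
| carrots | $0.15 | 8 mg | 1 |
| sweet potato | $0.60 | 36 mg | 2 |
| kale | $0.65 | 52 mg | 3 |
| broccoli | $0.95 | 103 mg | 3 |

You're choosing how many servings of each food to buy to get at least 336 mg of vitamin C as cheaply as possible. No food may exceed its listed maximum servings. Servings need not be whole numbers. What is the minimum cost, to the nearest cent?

Cost per mg of vitamin C: broccoli $0.0092, kale $0.0125, sweet potato $0.0167, carrots $0.0187.
Take 3 servings of broccoli: +309.0 mg vitamin C for $2.85 (total $2.85, still need 27.0 mg).
Take 0.5192 servings of kale: +27.0 mg vitamin C for $0.34 (total $3.19, still need 0.0 mg).
Greedy by cheapest-per-mg is optimal for a single linear constraint, so the minimum cost is $3.19.

$3.19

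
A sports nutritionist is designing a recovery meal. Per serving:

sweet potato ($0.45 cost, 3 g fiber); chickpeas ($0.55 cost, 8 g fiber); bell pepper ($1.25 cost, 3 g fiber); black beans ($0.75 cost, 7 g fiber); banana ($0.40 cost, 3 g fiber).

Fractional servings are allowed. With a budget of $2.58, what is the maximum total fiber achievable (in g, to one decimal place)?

Fiber per dollar: chickpeas 14.55, black beans 9.333, banana 7.5, sweet potato 6.667, bell pepper 2.4.
With no serving limits, spend the whole cost allowance on chickpeas: $2.58 / $0.55 × 8 g = 37.5 g.

37.5 g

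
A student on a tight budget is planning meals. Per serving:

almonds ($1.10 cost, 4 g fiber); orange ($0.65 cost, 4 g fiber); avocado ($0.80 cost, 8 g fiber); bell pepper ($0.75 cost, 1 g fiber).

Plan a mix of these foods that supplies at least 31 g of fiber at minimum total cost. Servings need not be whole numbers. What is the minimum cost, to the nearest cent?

Cost per g of fiber: avocado $0.1000, orange $0.1625, almonds $0.2750, bell pepper $0.7500.
With no serving limits, use only avocado: 31 g / 8 g = 3.875 servings × $0.80 = $3.10.

$3.10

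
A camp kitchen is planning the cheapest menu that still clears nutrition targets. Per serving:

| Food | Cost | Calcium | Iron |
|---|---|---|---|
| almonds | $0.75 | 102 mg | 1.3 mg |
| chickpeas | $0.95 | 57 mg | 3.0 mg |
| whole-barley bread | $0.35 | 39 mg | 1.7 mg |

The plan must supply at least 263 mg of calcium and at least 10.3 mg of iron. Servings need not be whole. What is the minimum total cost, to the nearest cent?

$2.30

With two linear requirements the optimum uses one or two foods; enumerate the corners.
almonds only: max(263/102, 10.3/1.3) = 7.923 servings → $5.94.
chickpeas only: max(263/57, 10.3/3.0) = 4.614 servings → $4.38.
whole-barley bread only: max(263/39, 10.3/1.7) = 6.744 servings → $2.36.
almonds + chickpeas with both tight: 0.8706 servings and 3.056 servings → $3.56.
almonds + whole-barley bread with both tight: 0.37 servings and 5.776 servings → $2.30.
chickpeas + whole-barley bread: the both-tight solution has a negative serving — not a feasible corner.
The minimum over all feasible corners is $2.30.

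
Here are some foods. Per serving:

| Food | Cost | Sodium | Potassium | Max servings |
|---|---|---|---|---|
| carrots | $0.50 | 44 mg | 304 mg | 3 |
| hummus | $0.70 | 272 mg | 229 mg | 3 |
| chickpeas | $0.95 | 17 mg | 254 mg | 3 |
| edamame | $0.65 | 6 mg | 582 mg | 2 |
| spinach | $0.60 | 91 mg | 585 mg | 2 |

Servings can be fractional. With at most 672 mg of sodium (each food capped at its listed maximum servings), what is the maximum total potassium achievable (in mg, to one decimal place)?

4256.4 mg

Potassium per mg sodium: edamame 97, chickpeas 14.94, carrots 6.909, spinach 6.429, hummus 0.8419.
Take 2 servings of edamame: uses 12 mg sodium, +1164.0 mg potassium (running total 1164.0 mg).
Take 3 servings of chickpeas: uses 51 mg sodium, +762.0 mg potassium (running total 1926.0 mg).
Take 3 servings of carrots: uses 132 mg sodium, +912.0 mg potassium (running total 2838.0 mg).
Take 2 servings of spinach: uses 182 mg sodium, +1170.0 mg potassium (running total 4008.0 mg).
Take 1.085 servings of hummus: uses 295 mg sodium, +248.4 mg potassium (running total 4256.4 mg).
Filling greedily by potassium-per-mg sodium is optimal for one linear limit, giving 4256.4 mg.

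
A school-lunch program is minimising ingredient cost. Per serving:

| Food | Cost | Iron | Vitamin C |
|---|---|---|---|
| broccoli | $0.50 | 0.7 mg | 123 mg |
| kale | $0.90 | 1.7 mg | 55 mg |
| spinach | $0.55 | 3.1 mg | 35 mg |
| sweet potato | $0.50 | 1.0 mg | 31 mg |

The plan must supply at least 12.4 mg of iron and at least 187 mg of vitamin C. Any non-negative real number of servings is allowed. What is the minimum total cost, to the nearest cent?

$2.35

Compare the cost at each extreme point of the feasible region.
broccoli only: max(12.4/0.7, 187/123) = 17.71 servings → $8.86.
kale only: max(12.4/1.7, 187/55) = 7.294 servings → $6.56.
spinach only: max(12.4/3.1, 187/35) = 5.343 servings → $2.94.
sweet potato only: max(12.4/1.0, 187/31) = 12.4 servings → $6.20.
broccoli + kale: the both-tight solution has a negative serving — not a feasible corner.
broccoli + spinach with both tight: 0.4084 servings and 3.908 servings → $2.35.
broccoli + sweet potato: the both-tight solution has a negative serving — not a feasible corner.
kale + spinach with both tight: 1.313 servings and 3.28 servings → $2.99.
kale + sweet potato with both targets exact would need a negative amount; discard.
spinach + sweet potato with both tight: 3.231 servings and 2.385 servings → $2.97.
So the least-cost plan costs $2.35.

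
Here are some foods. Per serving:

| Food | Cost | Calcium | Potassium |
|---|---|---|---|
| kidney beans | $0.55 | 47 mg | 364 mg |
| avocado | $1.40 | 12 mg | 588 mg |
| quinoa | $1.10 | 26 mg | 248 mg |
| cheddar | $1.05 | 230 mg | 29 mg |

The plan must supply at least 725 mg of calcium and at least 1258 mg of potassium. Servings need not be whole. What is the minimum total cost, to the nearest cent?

$4.40

kidney beans only: max(725/47, 1258/364) = 15.43 servings → $8.48.
avocado only: max(725/12, 1258/588) = 60.42 servings → $84.58.
quinoa only: max(725/26, 1258/248) = 27.88 servings → $30.67.
cheddar only: max(725/230, 1258/29) = 43.38 servings → $45.55.
kidney beans + avocado: intersection lies outside the first quadrant.
kidney beans + quinoa with both targets exact would need a negative amount; discard.
kidney beans + cheddar with both tight: 3.258 servings and 2.486 servings → $4.40.
avocado + quinoa: the both-tight solution has a negative serving — not a feasible corner.
avocado + cheddar with both tight: 1.989 servings and 3.048 servings → $5.99.
quinoa + cheddar with both tight: 4.767 servings and 2.613 servings → $7.99.
Cheapest feasible corner: $4.40.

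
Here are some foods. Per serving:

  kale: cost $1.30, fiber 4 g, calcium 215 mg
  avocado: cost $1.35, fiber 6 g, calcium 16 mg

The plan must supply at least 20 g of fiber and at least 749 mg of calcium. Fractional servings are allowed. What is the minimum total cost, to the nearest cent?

$5.86

A basic optimal solution has at most two foods positive. Try each food alone and each pair with both targets met exactly.
kale only: max(20/4, 749/215) = 5 servings → $6.50.
avocado only: max(20/6, 749/16) = 46.81 servings → $63.20.
kale + avocado with both tight: 3.405 servings and 1.064 servings → $5.86.
The minimum over all feasible corners is $5.86.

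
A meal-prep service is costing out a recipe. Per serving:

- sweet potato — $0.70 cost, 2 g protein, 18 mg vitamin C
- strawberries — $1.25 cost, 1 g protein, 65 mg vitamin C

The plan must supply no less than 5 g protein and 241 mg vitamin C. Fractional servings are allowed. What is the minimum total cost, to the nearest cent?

This is a tiny linear program; its minimum lies at a vertex of the feasible set. List the vertices and price them.
sweet potato only: max(5/2, 241/18) = 13.39 servings → $9.37.
strawberries only: max(5/1, 241/65) = 5 servings → $6.25.
sweet potato + strawberries with both tight: 0.75 servings and 3.5 servings → $4.90.
The minimum over all feasible corners is $4.90.

$4.90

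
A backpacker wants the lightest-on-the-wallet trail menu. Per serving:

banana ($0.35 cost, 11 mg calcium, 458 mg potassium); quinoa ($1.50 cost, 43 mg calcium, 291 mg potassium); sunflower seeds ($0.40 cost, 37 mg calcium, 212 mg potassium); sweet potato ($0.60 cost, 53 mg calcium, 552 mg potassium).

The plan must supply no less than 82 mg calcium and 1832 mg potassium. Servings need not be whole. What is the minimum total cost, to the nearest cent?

$1.57

Minimising a linear cost over {calcium ≥ 82, potassium ≥ 1832, servings ≥ 0} — the optimum is at a vertex, using one or two foods.
banana only: max(82/11, 1832/458) = 7.455 servings → $2.61.
quinoa only: max(82/43, 1832/291) = 6.296 servings → $9.44.
sunflower seeds only: max(82/37, 1832/212) = 8.642 servings → $3.46.
sweet potato only: max(82/53, 1832/552) = 3.319 servings → $1.99.
banana + quinoa with both tight: 3.33 servings and 1.055 servings → $2.75.
banana + sunflower seeds with both tight: 3.449 servings and 1.191 servings → $1.68.
banana + sweet potato with both tight: 2.848 servings and 0.9562 servings → $1.57.
quinoa + sunflower seeds: intersection lies outside the first quadrant.
quinoa + sweet potato with both targets exact would need a negative amount; discard.
sunflower seeds + sweet potato: intersection lies outside the first quadrant.
The minimum over all feasible corners is $1.57.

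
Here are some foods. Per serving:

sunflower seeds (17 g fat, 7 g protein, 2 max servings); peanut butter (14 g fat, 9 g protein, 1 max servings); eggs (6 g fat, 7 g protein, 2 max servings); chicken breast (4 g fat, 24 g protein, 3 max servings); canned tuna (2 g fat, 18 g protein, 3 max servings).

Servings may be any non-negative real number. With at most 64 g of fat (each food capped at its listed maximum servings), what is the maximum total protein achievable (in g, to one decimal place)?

Protein per g fat: canned tuna 9, chicken breast 6, eggs 1.167, peanut butter 0.6429, sunflower seeds 0.4118.
Take 3 servings of canned tuna: uses 6 g fat, +54.0 g protein (running total 54.0 g).
Take 3 servings of chicken breast: uses 12 g fat, +72.0 g protein (running total 126.0 g).
Take 2 servings of eggs: uses 12 g fat, +14.0 g protein (running total 140.0 g).
Take 1 serving of peanut butter: uses 14 g fat, +9.0 g protein (running total 149.0 g).
Take 1.176 servings of sunflower seeds: uses 20 g fat, +8.2 g protein (running total 157.2 g).
Greedy by best ratio exhausts the fat allowance optimally: 157.2 g.

157.2 g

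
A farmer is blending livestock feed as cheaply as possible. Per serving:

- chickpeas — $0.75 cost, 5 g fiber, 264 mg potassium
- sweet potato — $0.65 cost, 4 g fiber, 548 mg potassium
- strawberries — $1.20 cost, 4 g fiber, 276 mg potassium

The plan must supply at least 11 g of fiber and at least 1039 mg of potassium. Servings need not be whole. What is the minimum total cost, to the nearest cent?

$1.72

Compare the cost at each extreme point of the feasible region.
chickpeas only: max(11/5, 1039/264) = 3.936 servings → $2.95.
sweet potato only: max(11/4, 1039/548) = 2.75 servings → $1.79.
strawberries only: max(11/4, 1039/276) = 3.764 servings → $4.52.
chickpeas + sweet potato with both tight: 1.112 servings and 1.36 servings → $1.72.
chickpeas + strawberries: the both-tight solution has a negative serving — not a feasible corner.
sweet potato + strawberries with both tight: 1.029 servings and 1.721 servings → $2.73.
So the least-cost plan costs $1.72.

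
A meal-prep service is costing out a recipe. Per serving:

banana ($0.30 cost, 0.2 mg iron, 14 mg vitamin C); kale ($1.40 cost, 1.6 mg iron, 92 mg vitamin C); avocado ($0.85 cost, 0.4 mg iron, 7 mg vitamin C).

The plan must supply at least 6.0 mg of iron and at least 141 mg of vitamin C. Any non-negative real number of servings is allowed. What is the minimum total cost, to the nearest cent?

$5.25

Compare the cost at each extreme point of the feasible region.
banana only: max(6.0/0.2, 141/14) = 30 servings → $9.00.
kale only: max(6.0/1.6, 141/92) = 3.75 servings → $5.25.
avocado only: max(6.0/0.4, 141/7) = 20.14 servings → $17.12.
banana + kale: the both-tight solution has a negative serving — not a feasible corner.
banana + avocado with both tight: 3.429 servings and 13.29 servings → $12.32.
kale + avocado with both tight: 0.5625 servings and 12.75 servings → $11.62.
The minimum over all feasible corners is $5.25.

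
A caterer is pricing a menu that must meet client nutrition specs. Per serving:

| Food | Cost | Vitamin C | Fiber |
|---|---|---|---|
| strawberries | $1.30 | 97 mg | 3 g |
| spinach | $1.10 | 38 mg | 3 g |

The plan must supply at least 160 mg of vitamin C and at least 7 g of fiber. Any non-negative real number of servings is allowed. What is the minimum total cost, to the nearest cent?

strawberries only: max(160/97, 7/3) = 2.333 servings → $3.03.
spinach only: max(160/38, 7/3) = 4.211 servings → $4.63.
strawberries + spinach with both tight: 1.209 servings and 1.124 servings → $2.81.
Cheapest feasible corner: $2.81.

$2.81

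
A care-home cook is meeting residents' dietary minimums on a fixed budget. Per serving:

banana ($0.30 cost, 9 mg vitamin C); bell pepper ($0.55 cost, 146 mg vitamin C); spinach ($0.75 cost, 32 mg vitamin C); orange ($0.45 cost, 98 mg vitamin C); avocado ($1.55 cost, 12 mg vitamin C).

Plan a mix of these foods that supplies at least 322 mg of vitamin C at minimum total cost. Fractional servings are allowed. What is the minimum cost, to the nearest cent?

Cost per mg of vitamin C: bell pepper $0.0038, orange $0.0046, spinach $0.0234, banana $0.0333, avocado $0.1292.
With no serving limits, use only bell pepper: 322 mg / 146 mg = 2.205 servings × $0.55 = $1.21.

$1.21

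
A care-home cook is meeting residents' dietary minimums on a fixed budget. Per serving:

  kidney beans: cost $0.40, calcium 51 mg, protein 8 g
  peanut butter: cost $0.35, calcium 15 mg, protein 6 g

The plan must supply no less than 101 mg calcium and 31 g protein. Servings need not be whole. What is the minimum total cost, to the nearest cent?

With two linear requirements the optimum uses one or two foods; enumerate the corners.
kidney beans only: max(101/51, 31/8) = 3.875 servings → $1.55.
peanut butter only: max(101/15, 31/6) = 6.733 servings → $2.36.
kidney beans + peanut butter with both tight: 0.7581 servings and 4.156 servings → $1.76.
So the least-cost plan costs $1.55.

$1.55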